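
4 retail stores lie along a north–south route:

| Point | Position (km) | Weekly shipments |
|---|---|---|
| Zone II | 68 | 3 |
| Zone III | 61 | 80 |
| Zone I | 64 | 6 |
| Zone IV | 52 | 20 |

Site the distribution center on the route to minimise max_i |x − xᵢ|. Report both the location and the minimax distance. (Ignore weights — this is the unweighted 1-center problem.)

The 1-center on a line is the midpoint of the two extreme points: leftmost at 52, rightmost at 68.
Optimal location = (52 + 68)/2 = 60; maximum distance = (68 − 52)/2 = 8.

location 60, max distance 8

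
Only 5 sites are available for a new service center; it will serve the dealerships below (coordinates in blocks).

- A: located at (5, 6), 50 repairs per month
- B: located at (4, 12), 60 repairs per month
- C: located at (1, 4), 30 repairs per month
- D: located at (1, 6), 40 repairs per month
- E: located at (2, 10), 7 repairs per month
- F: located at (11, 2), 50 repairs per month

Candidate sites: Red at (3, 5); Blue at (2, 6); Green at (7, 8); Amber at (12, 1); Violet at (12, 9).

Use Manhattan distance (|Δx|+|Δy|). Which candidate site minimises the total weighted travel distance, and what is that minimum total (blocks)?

Total weighted distance at each candidate:
  Red (3, 5): total = 1432
  Blue (2, 6): total = 1438
  Green (7, 8): total = 1789
  Amber (12, 1): total = 3033
  Violet (12, 9): total = 2677
Minimum is at Red with total 1432 blocks.

Red, total 1432 blocks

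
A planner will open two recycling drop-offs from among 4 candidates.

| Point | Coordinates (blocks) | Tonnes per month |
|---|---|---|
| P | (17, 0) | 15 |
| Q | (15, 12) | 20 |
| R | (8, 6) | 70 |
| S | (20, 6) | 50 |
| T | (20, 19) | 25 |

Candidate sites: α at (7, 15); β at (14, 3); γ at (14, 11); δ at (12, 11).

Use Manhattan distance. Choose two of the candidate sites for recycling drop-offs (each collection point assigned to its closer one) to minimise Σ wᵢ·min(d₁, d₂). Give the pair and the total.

Evaluate every pair (each demand assigned to the nearer of the two):
  {β, γ}: total = 1560
  {β, δ}: total = 1650
  {γ, δ}: total = 1780
  {α, β}: total = 1795
  {α, γ}: total = 1850
  {α, δ}: total = 2000
Best pair: {β, γ} with total 1560.

{β, γ}, total 1560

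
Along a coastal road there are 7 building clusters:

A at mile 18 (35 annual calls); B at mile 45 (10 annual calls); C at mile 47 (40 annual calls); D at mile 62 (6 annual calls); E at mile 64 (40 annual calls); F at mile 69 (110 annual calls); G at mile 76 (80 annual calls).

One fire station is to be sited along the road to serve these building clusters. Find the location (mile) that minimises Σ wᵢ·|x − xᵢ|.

x = 69

For a sum of weighted absolute distances on a line, the optimum is the weighted median (not the mean). Total weight W = 321; half-weight = 160.5.
Sort by position and accumulate weight:
  mile 18 (A, w=35) → cum 35
  mile 45 (B, w=10) → cum 45
  mile 47 (C, w=40) → cum 85
  mile 62 (D, w=6) → cum 91
  mile 64 (E, w=40) → cum 131
  mile 69 (F, w=110) → cum 241  ≥ 160.5 → median here
  mile 76 (G, w=80) → cum 321
Optimal location: mile 69.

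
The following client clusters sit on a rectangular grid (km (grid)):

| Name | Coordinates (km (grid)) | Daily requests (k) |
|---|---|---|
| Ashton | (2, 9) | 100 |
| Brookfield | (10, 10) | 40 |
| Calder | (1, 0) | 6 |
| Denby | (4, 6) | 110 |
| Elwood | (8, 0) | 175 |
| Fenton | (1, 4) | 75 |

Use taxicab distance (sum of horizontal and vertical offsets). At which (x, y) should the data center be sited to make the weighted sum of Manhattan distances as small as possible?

Manhattan distance separates: Σwᵢ(|x−xᵢ|+|y−yᵢ|) = Σwᵢ|x−xᵢ| + Σwᵢ|y−yᵢ|, so x and y are optimised independently as 1-D weighted medians.
Total weight W = 506; half = 253.
x-coordinate, sorted with cumulative weight:
  x=1 (Calder, w=6) cum 6
  x=1 (Fenton, w=75) cum 81
  x=2 (Ashton, w=100) cum 181
  x=4 (Denby, w=110) cum 291  ← median
  x=8 (Elwood, w=175) cum 466
  x=10 (Brookfield, w=40) cum 506
⇒ x* = 4
y-coordinate, sorted with cumulative weight:
  y=0 (Calder, w=6) cum 6
  y=0 (Elwood, w=175) cum 181
  y=4 (Fenton, w=75) cum 256  ← median
  y=6 (Denby, w=110) cum 366
  y=9 (Ashton, w=100) cum 466
  y=10 (Brookfield, w=40) cum 506
⇒ y* = 4

(4, 4)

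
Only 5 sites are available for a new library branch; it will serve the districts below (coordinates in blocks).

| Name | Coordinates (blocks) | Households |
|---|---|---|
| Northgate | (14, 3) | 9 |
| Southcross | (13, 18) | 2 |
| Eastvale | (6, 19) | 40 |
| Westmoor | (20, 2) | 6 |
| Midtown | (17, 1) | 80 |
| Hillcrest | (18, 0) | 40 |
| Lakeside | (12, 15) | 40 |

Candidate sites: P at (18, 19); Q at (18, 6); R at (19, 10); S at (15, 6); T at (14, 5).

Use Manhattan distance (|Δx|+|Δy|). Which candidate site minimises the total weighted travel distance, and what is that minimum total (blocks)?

Total weighted distance at each candidate:
  P (18, 19): total = 3466
  Q (18, 6): total = 2453
  R (19, 10): total = 2870
  S (15, 6): total = 2398
  T (14, 5): total = 2380
Minimum is at T with total 2380 blocks.

T, total 2380 blocks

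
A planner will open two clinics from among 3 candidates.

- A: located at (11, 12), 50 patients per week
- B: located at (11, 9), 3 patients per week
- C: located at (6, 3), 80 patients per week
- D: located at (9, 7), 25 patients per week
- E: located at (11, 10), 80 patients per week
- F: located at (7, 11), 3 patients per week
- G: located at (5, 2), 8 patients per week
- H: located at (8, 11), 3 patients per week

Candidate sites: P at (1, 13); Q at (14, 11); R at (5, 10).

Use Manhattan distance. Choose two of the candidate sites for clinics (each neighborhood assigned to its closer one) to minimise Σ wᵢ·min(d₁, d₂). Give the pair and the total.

{Q, R}, total 1435

Evaluate every pair (each demand assigned to the nearer of the two):
  {Q, R}: total = 1435
  {P, R}: total = 1801
  {P, Q}: total = 2119
Best pair: {Q, R} with total 1435.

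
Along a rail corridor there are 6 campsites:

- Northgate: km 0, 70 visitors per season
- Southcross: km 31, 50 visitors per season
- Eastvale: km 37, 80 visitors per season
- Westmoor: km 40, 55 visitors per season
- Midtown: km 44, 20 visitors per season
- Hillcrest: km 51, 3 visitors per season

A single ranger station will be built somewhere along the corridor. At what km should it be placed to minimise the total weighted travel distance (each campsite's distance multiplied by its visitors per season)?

For a sum of weighted absolute distances on a line, the optimum is the weighted median (not the mean). Total weight W = 278; half-weight = 139.
Sort by position and accumulate weight:
  km 0 (Northgate, w=70) → cum 70
  km 31 (Southcross, w=50) → cum 120
  km 37 (Eastvale, w=80) → cum 200  ≥ 139 → median here
  km 40 (Westmoor, w=55) → cum 255
  km 44 (Midtown, w=20) → cum 275
  km 51 (Hillcrest, w=3) → cum 278
Optimal location: km 37.

x = 37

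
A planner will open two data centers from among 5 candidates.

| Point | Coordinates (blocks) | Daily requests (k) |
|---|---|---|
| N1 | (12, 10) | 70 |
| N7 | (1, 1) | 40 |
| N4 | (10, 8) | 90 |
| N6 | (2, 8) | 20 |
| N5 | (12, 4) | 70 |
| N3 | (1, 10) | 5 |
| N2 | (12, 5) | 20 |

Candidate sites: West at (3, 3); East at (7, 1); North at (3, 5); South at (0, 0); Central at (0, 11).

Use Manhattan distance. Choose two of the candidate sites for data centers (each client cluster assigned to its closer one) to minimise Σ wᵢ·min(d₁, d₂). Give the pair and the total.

{East, Central}, total 2900

Evaluate every pair (each demand assigned to the nearer of the two):
  {East, Central}: total = 2900
  {West, East}: total = 2945
  {East, South}: total = 2955
  {North, South}: total = 2955
  {East, North}: total = 2975
  {North, Central}: total = 3020
  {West, North}: total = 3035
  {West, Central}: total = 3180
  {West, South}: total = 3365
  {South, Central}: total = 3730
Best pair: {East, Central} with total 2900.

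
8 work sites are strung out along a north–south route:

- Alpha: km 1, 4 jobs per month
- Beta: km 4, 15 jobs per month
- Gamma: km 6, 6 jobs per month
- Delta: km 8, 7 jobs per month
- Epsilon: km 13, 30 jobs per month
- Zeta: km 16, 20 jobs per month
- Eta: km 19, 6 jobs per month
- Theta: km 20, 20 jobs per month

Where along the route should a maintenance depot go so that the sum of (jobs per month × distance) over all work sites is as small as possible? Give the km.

For a sum of weighted absolute distances on a line, the optimum is the weighted median (not the mean). Total weight W = 108; half-weight = 54.
Sort by position and accumulate weight:
  km 1 (Alpha, w=4) → cum 4
  km 4 (Beta, w=15) → cum 19
  km 6 (Gamma, w=6) → cum 25
  km 8 (Delta, w=7) → cum 32
  km 13 (Epsilon, w=30) → cum 62  ≥ 54 → median here
  km 16 (Zeta, w=20) → cum 82
  km 19 (Eta, w=6) → cum 88
  km 20 (Theta, w=20) → cum 108
Optimal location: km 13.

x = 13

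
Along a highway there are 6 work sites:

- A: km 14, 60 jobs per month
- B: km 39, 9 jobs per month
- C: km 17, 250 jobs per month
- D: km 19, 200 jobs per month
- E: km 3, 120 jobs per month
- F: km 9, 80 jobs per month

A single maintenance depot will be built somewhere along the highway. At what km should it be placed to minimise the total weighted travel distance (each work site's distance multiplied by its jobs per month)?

For a sum of weighted absolute distances on a line, the optimum is the weighted median (not the mean). Total weight W = 719; half-weight = 359.5.
Sort by position and accumulate weight:
  km 3 (E, w=120) → cum 120
  km 9 (F, w=80) → cum 200
  km 14 (A, w=60) → cum 260
  km 17 (C, w=250) → cum 510  ≥ 359.5 → median here
  km 19 (D, w=200) → cum 710
  km 39 (B, w=9) → cum 719
Optimal location: km 17.

x = 17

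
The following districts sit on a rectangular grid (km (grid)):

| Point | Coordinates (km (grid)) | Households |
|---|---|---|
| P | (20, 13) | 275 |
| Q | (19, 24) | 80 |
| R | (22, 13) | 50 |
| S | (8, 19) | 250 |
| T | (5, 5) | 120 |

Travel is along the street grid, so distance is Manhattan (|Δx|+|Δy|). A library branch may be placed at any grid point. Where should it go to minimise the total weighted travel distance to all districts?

(19, 13)

Manhattan distance separates: Σwᵢ(|x−xᵢ|+|y−yᵢ|) = Σwᵢ|x−xᵢ| + Σwᵢ|y−yᵢ|, so x and y are optimised independently as 1-D weighted medians.
Total weight W = 775; half = 387.5.
x-coordinate, sorted with cumulative weight:
  x=5 (T, w=120) cum 120
  x=8 (S, w=250) cum 370
  x=19 (Q, w=80) cum 450  ← median
  x=20 (P, w=275) cum 725
  x=22 (R, w=50) cum 775
⇒ x* = 19
y-coordinate, sorted with cumulative weight:
  y=5 (T, w=120) cum 120
  y=13 (P, w=275) cum 395  ← median
  y=13 (R, w=50) cum 445
  y=19 (S, w=250) cum 695
  y=24 (Q, w=80) cum 775
⇒ y* = 13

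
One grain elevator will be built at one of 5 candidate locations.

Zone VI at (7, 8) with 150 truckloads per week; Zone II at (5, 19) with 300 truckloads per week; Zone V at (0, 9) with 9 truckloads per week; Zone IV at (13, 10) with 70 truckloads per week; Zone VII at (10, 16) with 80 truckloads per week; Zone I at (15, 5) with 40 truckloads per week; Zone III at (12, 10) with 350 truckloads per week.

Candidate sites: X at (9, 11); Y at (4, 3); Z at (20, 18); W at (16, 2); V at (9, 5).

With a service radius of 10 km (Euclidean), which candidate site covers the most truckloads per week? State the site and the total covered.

X, covering 999

Coverage radius r = 10 km; a point is covered iff (Δx)²+(Δy)² ≤ 10² = 100.
  X (9, 11): covers {Zone VI, Zone II, Zone V, Zone IV, Zone VII, Zone I, Zone III} → 999
  Y (4, 3): covers {Zone VI, Zone V} → 159
  Z (20, 18): covers {none} → 0
  W (16, 2): covers {Zone IV, Zone I, Zone III} → 460
  V (9, 5): covers {Zone VI, Zone V, Zone IV, Zone I, Zone III} → 619
Maximum coverage at X: 999 truckloads per week.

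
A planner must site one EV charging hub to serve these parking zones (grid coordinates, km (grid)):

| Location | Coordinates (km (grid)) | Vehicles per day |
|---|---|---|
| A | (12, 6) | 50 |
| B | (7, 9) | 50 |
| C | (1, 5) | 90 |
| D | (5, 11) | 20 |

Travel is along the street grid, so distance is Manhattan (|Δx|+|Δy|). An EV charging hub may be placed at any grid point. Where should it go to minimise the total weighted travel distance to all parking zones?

(5, 6)

Manhattan distance separates: Σwᵢ(|x−xᵢ|+|y−yᵢ|) = Σwᵢ|x−xᵢ| + Σwᵢ|y−yᵢ|, so x and y are optimised independently as 1-D weighted medians.
Total weight W = 210; half = 105.
x-coordinate, sorted with cumulative weight:
  x=1 (C, w=90) cum 90
  x=5 (D, w=20) cum 110  ← median
  x=7 (B, w=50) cum 160
  x=12 (A, w=50) cum 210
⇒ x* = 5
y-coordinate, sorted with cumulative weight:
  y=5 (C, w=90) cum 90
  y=6 (A, w=50) cum 140  ← median
  y=9 (B, w=50) cum 190
  y=11 (D, w=20) cum 210
⇒ y* = 6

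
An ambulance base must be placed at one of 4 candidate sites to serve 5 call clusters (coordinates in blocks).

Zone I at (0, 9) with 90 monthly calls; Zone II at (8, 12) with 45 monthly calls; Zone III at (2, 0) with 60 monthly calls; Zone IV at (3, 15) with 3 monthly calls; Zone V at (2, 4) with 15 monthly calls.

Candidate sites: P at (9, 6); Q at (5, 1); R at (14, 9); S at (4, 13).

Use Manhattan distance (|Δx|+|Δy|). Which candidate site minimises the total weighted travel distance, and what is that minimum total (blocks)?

Total weighted distance at each candidate:
  P (9, 6): total = 2355
  Q (5, 1): total = 2178
  R (14, 9): total = 3231
  S (4, 13): total = 2019
Minimum is at S with total 2019 blocks.

S, total 2019 blocks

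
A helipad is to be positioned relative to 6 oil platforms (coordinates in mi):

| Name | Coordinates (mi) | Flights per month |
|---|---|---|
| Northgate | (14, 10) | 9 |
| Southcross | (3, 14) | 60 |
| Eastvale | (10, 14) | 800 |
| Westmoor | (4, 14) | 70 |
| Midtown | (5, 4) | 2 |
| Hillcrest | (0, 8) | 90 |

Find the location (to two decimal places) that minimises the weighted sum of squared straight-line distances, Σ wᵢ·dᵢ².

(8.34, 13.42)

The minimiser of Σwᵢ‖p−pᵢ‖² is the weighted centroid p* = (Σwᵢpᵢ)/(Σwᵢ).
Σwᵢ = 1031.
Σwᵢxᵢ = 9·14 + 60·3 + 800·10 + 70·4 + 2·5 + 90·0 = 8596.
Σwᵢyᵢ = 9·10 + 60·14 + 800·14 + 70·14 + 2·4 + 90·8 = 13838.
x* = 8596/1031 = 8.34, y* = 13838/1031 = 13.42.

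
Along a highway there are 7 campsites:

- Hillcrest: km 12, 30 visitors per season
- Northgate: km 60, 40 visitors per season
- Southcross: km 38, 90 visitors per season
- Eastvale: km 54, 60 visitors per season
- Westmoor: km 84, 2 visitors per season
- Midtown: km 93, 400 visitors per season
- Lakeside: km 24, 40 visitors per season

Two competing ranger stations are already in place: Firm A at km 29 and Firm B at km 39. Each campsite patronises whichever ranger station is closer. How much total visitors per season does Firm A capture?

The indifferent point is the midpoint (29+39)/2 = 34; campsites left of it (closer to Firm A at 29) go to Firm A, those right go to Firm B.
  Hillcrest at 12 (w=30) → Firm A
  Lakeside at 24 (w=40) → Firm A
  Southcross at 38 (w=90) → Firm B
  Eastvale at 54 (w=60) → Firm B
  Northgate at 60 (w=40) → Firm B
  Westmoor at 84 (w=2) → Firm B
  Midtown at 93 (w=400) → Firm B
Firm A captures 70; Firm B captures 592.

70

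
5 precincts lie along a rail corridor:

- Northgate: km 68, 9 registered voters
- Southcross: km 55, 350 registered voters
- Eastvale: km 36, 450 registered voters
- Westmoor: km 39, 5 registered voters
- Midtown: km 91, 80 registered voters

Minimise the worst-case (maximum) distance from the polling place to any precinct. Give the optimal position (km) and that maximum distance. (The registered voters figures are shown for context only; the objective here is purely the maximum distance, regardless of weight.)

The 1-center on a line is the midpoint of the two extreme points: leftmost at 36, rightmost at 91.
Optimal location = (36 + 91)/2 = 63.5; maximum distance = (91 − 36)/2 = 27.5.

location 63.5, max distance 27.5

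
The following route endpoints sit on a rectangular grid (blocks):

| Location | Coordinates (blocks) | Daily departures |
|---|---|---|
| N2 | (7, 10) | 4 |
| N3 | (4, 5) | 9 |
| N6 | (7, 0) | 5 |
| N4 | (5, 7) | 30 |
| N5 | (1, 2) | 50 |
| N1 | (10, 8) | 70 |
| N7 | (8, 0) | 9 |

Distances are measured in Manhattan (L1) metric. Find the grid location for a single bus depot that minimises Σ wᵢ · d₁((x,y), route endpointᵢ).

Manhattan distance separates: Σwᵢ(|x−xᵢ|+|y−yᵢ|) = Σwᵢ|x−xᵢ| + Σwᵢ|y−yᵢ|, so x and y are optimised independently as 1-D weighted medians.
Total weight W = 177; half = 88.5.
x-coordinate, sorted with cumulative weight:
  x=1 (N5, w=50) cum 50
  x=4 (N3, w=9) cum 59
  x=5 (N4, w=30) cum 89  ← median
  x=7 (N2, w=4) cum 93
  x=7 (N6, w=5) cum 98
  x=8 (N7, w=9) cum 107
  x=10 (N1, w=70) cum 177
⇒ x* = 5
y-coordinate, sorted with cumulative weight:
  y=0 (N6, w=5) cum 5
  y=0 (N7, w=9) cum 14
  y=2 (N5, w=50) cum 64
  y=5 (N3, w=9) cum 73
  y=7 (N4, w=30) cum 103  ← median
  y=8 (N1, w=70) cum 173
  y=10 (N2, w=4) cum 177
⇒ y* = 7

(5, 7)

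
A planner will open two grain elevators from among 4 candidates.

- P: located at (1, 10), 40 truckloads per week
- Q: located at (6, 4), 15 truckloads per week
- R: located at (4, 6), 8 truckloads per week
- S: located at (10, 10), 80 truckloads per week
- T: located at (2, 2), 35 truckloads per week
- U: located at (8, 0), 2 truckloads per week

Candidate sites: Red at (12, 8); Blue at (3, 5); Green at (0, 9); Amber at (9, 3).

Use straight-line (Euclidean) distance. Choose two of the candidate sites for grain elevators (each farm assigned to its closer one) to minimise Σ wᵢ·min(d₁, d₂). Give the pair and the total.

{Red, Blue}, total 625.3

Evaluate every pair (each demand assigned to the nearer of the two):
  {Red, Blue}: total = 625.3
  {Red, Green}: total = 703.7
  {Blue, Green}: total = 928.3
  {Blue, Amber}: total = 956.8
  {Green, Amber}: total = 963.5
  {Red, Amber}: total = 999.4
Best pair: {Red, Blue} with total 625.3.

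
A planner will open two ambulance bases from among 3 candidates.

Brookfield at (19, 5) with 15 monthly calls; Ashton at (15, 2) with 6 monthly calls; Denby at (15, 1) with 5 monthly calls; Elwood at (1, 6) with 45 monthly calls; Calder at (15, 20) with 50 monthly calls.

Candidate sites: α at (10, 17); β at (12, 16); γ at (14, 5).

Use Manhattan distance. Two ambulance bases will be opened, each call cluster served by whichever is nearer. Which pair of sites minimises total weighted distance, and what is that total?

Evaluate every pair (each demand assigned to the nearer of the two):
  {β, γ}: total = 1104
  {α, γ}: total = 1154
  {α, β}: total = 1712
Best pair: {β, γ} with total 1104.

{β, γ}, total 1104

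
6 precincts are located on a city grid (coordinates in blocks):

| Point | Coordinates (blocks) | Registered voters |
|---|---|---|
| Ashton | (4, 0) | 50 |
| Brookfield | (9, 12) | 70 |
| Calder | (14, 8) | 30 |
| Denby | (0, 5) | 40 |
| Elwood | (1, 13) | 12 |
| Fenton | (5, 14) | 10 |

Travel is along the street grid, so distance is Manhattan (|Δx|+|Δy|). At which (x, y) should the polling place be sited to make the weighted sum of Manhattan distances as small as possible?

(5, 8)

Manhattan distance separates: Σwᵢ(|x−xᵢ|+|y−yᵢ|) = Σwᵢ|x−xᵢ| + Σwᵢ|y−yᵢ|, so x and y are optimised independently as 1-D weighted medians.
Total weight W = 212; half = 106.
x-coordinate, sorted with cumulative weight:
  x=0 (Denby, w=40) cum 40
  x=1 (Elwood, w=12) cum 52
  x=4 (Ashton, w=50) cum 102
  x=5 (Fenton, w=10) cum 112  ← median
  x=9 (Brookfield, w=70) cum 182
  x=14 (Calder, w=30) cum 212
⇒ x* = 5
y-coordinate, sorted with cumulative weight:
  y=0 (Ashton, w=50) cum 50
  y=5 (Denby, w=40) cum 90
  y=8 (Calder, w=30) cum 120  ← median
  y=12 (Brookfield, w=70) cum 190
  y=13 (Elwood, w=12) cum 202
  y=14 (Fenton, w=10) cum 212
⇒ y* = 8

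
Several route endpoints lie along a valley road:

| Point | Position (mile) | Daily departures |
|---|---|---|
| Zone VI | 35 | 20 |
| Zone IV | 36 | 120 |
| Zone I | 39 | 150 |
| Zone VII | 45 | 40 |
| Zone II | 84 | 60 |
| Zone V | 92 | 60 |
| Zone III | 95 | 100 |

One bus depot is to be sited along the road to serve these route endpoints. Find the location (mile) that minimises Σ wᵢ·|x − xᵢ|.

For a sum of weighted absolute distances on a line, the optimum is the weighted median (not the mean). Total weight W = 550; half-weight = 275.
Sort by position and accumulate weight:
  mile 35 (Zone VI, w=20) → cum 20
  mile 36 (Zone IV, w=120) → cum 140
  mile 39 (Zone I, w=150) → cum 290  ≥ 275 → median here
  mile 45 (Zone VII, w=40) → cum 330
  mile 84 (Zone II, w=60) → cum 390
  mile 92 (Zone V, w=60) → cum 450
  mile 95 (Zone III, w=100) → cum 550
Optimal location: mile 39.

x = 39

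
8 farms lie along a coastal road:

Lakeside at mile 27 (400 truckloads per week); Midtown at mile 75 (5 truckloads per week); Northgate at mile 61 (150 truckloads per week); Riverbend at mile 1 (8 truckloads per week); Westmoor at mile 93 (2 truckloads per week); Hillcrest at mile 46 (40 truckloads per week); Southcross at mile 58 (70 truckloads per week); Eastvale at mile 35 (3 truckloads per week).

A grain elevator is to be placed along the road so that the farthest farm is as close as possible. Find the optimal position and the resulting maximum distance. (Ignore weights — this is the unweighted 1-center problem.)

The 1-center on a line is the midpoint of the two extreme points: leftmost at 1, rightmost at 93.
Optimal location = (1 + 93)/2 = 47; maximum distance = (93 − 1)/2 = 46.

location 47, max distance 46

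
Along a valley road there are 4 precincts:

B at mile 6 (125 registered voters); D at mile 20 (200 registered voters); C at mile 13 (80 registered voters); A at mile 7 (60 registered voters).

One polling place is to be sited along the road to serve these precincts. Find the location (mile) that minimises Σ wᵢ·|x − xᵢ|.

For a sum of weighted absolute distances on a line, the optimum is the weighted median (not the mean). Total weight W = 465; half-weight = 232.5.
Sort by position and accumulate weight:
  mile 6 (B, w=125) → cum 125
  mile 7 (A, w=60) → cum 185
  mile 13 (C, w=80) → cum 265  ≥ 232.5 → median here
  mile 20 (D, w=200) → cum 465
Optimal location: mile 13.

x = 13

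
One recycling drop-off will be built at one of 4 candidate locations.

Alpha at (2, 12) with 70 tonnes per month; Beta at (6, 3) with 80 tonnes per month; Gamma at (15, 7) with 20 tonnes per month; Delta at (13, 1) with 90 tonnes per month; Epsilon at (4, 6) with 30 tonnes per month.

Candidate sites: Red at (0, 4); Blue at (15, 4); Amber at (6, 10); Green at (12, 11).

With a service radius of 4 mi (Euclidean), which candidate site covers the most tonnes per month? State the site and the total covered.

Blue, covering 110

Coverage radius r = 4 mi; a point is covered iff (Δx)²+(Δy)² ≤ 4² = 16.
  Red (0, 4): covers {none} → 0
  Blue (15, 4): covers {Gamma, Delta} → 110
  Amber (6, 10): covers {none} → 0
  Green (12, 11): covers {none} → 0
Maximum coverage at Blue: 110 tonnes per month.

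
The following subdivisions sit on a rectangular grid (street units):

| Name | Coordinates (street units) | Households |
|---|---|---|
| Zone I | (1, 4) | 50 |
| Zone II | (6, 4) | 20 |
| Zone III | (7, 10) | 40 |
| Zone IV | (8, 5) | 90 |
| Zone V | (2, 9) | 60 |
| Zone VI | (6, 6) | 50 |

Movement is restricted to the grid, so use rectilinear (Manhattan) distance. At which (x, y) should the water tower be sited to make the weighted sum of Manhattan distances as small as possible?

Manhattan distance separates: Σwᵢ(|x−xᵢ|+|y−yᵢ|) = Σwᵢ|x−xᵢ| + Σwᵢ|y−yᵢ|, so x and y are optimised independently as 1-D weighted medians.
Total weight W = 310; half = 155.
x-coordinate, sorted with cumulative weight:
  x=1 (Zone I, w=50) cum 50
  x=2 (Zone V, w=60) cum 110
  x=6 (Zone II, w=20) cum 130
  x=6 (Zone VI, w=50) cum 180  ← median
  x=7 (Zone III, w=40) cum 220
  x=8 (Zone IV, w=90) cum 310
⇒ x* = 6
y-coordinate, sorted with cumulative weight:
  y=4 (Zone I, w=50) cum 50
  y=4 (Zone II, w=20) cum 70
  y=5 (Zone IV, w=90) cum 160  ← median
  y=6 (Zone VI, w=50) cum 210
  y=9 (Zone V, w=60) cum 270
  y=10 (Zone III, w=40) cum 310
⇒ y* = 5

(6, 5)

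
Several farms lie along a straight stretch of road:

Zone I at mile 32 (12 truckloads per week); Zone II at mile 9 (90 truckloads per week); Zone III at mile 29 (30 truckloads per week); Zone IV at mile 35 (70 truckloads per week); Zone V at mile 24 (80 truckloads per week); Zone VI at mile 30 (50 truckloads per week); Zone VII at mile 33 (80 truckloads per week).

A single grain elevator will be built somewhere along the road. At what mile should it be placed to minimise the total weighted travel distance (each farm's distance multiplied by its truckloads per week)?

x = 30

For a sum of weighted absolute distances on a line, the optimum is the weighted median (not the mean). Total weight W = 412; half-weight = 206.
Sort by position and accumulate weight:
  mile 9 (Zone II, w=90) → cum 90
  mile 24 (Zone V, w=80) → cum 170
  mile 29 (Zone III, w=30) → cum 200
  mile 30 (Zone VI, w=50) → cum 250  ≥ 206 → median here
  mile 32 (Zone I, w=12) → cum 262
  mile 33 (Zone VII, w=80) → cum 342
  mile 35 (Zone IV, w=70) → cum 412
Optimal location: mile 30.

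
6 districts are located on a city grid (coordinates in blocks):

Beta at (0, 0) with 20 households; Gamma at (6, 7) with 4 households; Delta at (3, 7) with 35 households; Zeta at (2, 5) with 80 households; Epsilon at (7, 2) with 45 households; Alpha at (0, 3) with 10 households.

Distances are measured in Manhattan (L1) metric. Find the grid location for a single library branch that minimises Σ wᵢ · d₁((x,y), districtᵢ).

Manhattan distance separates: Σwᵢ(|x−xᵢ|+|y−yᵢ|) = Σwᵢ|x−xᵢ| + Σwᵢ|y−yᵢ|, so x and y are optimised independently as 1-D weighted medians.
Total weight W = 194; half = 97.
x-coordinate, sorted with cumulative weight:
  x=0 (Beta, w=20) cum 20
  x=0 (Alpha, w=10) cum 30
  x=2 (Zeta, w=80) cum 110  ← median
  x=3 (Delta, w=35) cum 145
  x=6 (Gamma, w=4) cum 149
  x=7 (Epsilon, w=45) cum 194
⇒ x* = 2
y-coordinate, sorted with cumulative weight:
  y=0 (Beta, w=20) cum 20
  y=2 (Epsilon, w=45) cum 65
  y=3 (Alpha, w=10) cum 75
  y=5 (Zeta, w=80) cum 155  ← median
  y=7 (Gamma, w=4) cum 159
  y=7 (Delta, w=35) cum 194
⇒ y* = 5

(2, 5)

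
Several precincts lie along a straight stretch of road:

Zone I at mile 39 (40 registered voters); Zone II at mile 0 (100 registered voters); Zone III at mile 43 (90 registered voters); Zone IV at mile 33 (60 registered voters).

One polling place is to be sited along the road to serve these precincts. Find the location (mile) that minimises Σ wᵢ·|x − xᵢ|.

x = 33

For a sum of weighted absolute distances on a line, the optimum is the weighted median (not the mean). Total weight W = 290; half-weight = 145.
Sort by position and accumulate weight:
  mile 0 (Zone II, w=100) → cum 100
  mile 33 (Zone IV, w=60) → cum 160  ≥ 145 → median here
  mile 39 (Zone I, w=40) → cum 200
  mile 43 (Zone III, w=90) → cum 290
Optimal location: mile 33.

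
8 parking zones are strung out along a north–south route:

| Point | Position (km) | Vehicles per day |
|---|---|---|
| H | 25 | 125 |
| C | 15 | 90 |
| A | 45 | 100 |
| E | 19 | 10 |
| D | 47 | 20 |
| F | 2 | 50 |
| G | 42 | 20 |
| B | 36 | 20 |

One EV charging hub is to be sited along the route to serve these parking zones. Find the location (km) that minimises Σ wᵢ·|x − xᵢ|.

For a sum of weighted absolute distances on a line, the optimum is the weighted median (not the mean). Total weight W = 435; half-weight = 217.5.
Sort by position and accumulate weight:
  km 2 (F, w=50) → cum 50
  km 15 (C, w=90) → cum 140
  km 19 (E, w=10) → cum 150
  km 25 (H, w=125) → cum 275  ≥ 217.5 → median here
  km 36 (B, w=20) → cum 295
  km 42 (G, w=20) → cum 315
  km 45 (A, w=100) → cum 415
  km 47 (D, w=20) → cum 435
Optimal location: km 25.

x = 25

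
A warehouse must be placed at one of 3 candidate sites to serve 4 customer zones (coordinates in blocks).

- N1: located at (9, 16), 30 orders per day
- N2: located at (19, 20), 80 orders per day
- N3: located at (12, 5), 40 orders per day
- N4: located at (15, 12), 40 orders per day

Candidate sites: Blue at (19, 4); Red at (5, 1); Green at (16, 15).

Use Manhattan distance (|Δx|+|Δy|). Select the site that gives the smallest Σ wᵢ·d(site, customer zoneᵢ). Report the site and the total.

Total weighted distance at each candidate:
  Blue (19, 4): total = 2740
  Red (5, 1): total = 4490
  Green (16, 15): total = 1600
Minimum is at Green with total 1600 blocks.

Green, total 1600 blocks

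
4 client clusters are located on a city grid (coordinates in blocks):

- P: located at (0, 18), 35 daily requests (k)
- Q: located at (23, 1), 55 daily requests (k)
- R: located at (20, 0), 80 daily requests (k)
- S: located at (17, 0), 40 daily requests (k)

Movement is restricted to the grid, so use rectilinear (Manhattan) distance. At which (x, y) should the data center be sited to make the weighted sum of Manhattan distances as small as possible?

Manhattan distance separates: Σwᵢ(|x−xᵢ|+|y−yᵢ|) = Σwᵢ|x−xᵢ| + Σwᵢ|y−yᵢ|, so x and y are optimised independently as 1-D weighted medians.
Total weight W = 210; half = 105.
x-coordinate, sorted with cumulative weight:
  x=0 (P, w=35) cum 35
  x=17 (S, w=40) cum 75
  x=20 (R, w=80) cum 155  ← median
  x=23 (Q, w=55) cum 210
⇒ x* = 20
y-coordinate, sorted with cumulative weight:
  y=0 (R, w=80) cum 80
  y=0 (S, w=40) cum 120  ← median
  y=1 (Q, w=55) cum 175
  y=18 (P, w=35) cum 210
⇒ y* = 0

(20, 0)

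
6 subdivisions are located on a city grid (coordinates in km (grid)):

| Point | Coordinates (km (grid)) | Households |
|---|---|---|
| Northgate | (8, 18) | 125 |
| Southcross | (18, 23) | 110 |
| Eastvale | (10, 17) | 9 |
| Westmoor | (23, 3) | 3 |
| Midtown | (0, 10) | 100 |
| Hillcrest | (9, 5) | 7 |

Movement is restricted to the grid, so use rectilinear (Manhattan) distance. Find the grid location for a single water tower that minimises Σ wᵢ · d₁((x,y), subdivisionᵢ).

(8, 18)

Manhattan distance separates: Σwᵢ(|x−xᵢ|+|y−yᵢ|) = Σwᵢ|x−xᵢ| + Σwᵢ|y−yᵢ|, so x and y are optimised independently as 1-D weighted medians.
Total weight W = 354; half = 177.
x-coordinate, sorted with cumulative weight:
  x=0 (Midtown, w=100) cum 100
  x=8 (Northgate, w=125) cum 225  ← median
  x=9 (Hillcrest, w=7) cum 232
  x=10 (Eastvale, w=9) cum 241
  x=18 (Southcross, w=110) cum 351
  x=23 (Westmoor, w=3) cum 354
⇒ x* = 8
y-coordinate, sorted with cumulative weight:
  y=3 (Westmoor, w=3) cum 3
  y=5 (Hillcrest, w=7) cum 10
  y=10 (Midtown, w=100) cum 110
  y=17 (Eastvale, w=9) cum 119
  y=18 (Northgate, w=125) cum 244  ← median
  y=23 (Southcross, w=110) cum 354
⇒ y* = 18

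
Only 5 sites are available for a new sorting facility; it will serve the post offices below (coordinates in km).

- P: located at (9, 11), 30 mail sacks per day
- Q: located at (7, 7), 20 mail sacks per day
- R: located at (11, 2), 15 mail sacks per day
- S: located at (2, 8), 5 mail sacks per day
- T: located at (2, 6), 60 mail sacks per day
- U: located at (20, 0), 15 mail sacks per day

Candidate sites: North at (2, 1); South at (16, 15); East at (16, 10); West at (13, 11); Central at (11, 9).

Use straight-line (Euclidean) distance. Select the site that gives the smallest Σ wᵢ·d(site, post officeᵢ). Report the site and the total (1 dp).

Central, total 1084.7 km

Total weighted distance at each candidate:
  North (2, 1): total = 1263.6
  South (16, 15): total = 2001.3
  East (16, 10): total = 1649.3
  West (13, 11): total = 1380.1
  Central (11, 9): total = 1084.7
Minimum is at Central with total 1084.7 km.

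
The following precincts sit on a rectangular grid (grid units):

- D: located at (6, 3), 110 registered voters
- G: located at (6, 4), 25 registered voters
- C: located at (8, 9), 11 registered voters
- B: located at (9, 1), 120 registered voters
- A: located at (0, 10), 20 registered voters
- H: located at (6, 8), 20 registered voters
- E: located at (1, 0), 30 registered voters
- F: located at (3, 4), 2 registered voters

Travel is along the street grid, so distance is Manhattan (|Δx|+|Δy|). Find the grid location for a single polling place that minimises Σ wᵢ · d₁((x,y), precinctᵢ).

(6, 3)

Manhattan distance separates: Σwᵢ(|x−xᵢ|+|y−yᵢ|) = Σwᵢ|x−xᵢ| + Σwᵢ|y−yᵢ|, so x and y are optimised independently as 1-D weighted medians.
Total weight W = 338; half = 169.
x-coordinate, sorted with cumulative weight:
  x=0 (A, w=20) cum 20
  x=1 (E, w=30) cum 50
  x=3 (F, w=2) cum 52
  x=6 (D, w=110) cum 162
  x=6 (G, w=25) cum 187  ← median
  x=6 (H, w=20) cum 207
  x=8 (C, w=11) cum 218
  x=9 (B, w=120) cum 338
⇒ x* = 6
y-coordinate, sorted with cumulative weight:
  y=0 (E, w=30) cum 30
  y=1 (B, w=120) cum 150
  y=3 (D, w=110) cum 260  ← median
  y=4 (G, w=25) cum 285
  y=4 (F, w=2) cum 287
  y=8 (H, w=20) cum 307
  y=9 (C, w=11) cum 318
  y=10 (A, w=20) cum 338
⇒ y* = 3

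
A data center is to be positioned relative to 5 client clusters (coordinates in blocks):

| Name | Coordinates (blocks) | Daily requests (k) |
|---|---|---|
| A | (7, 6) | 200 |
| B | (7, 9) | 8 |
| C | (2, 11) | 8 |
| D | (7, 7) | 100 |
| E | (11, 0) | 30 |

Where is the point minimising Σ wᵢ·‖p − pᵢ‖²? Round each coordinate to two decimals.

The minimiser of Σwᵢ‖p−pᵢ‖² is the weighted centroid p* = (Σwᵢpᵢ)/(Σwᵢ).
Σwᵢ = 346.
Σwᵢxᵢ = 200·7 + 8·7 + 8·2 + 100·7 + 30·11 = 2502.
Σwᵢyᵢ = 200·6 + 8·9 + 8·11 + 100·7 + 30·0 = 2060.
x* = 2502/346 = 7.23, y* = 2060/346 = 5.95.

(7.23, 5.95)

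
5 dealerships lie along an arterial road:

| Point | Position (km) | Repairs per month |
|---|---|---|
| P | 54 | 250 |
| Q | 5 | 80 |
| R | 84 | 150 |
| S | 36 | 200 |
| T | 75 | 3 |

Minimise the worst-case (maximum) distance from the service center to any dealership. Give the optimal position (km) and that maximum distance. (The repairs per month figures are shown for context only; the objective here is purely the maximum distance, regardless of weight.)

location 44.5, max distance 39.5

The 1-center on a line is the midpoint of the two extreme points: leftmost at 5, rightmost at 84.
Optimal location = (5 + 84)/2 = 44.5; maximum distance = (84 − 5)/2 = 39.5.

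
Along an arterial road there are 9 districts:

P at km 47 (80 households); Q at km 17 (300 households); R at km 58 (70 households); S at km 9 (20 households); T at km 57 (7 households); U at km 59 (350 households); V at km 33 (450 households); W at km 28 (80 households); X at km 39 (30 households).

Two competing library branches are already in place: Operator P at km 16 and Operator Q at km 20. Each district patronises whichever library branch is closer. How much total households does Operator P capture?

320

The indifferent point is the midpoint (16+20)/2 = 18; districts left of it (closer to Operator P at 16) go to Operator P, those right go to Operator Q.
  S at 9 (w=20) → Operator P
  Q at 17 (w=300) → Operator P
  W at 28 (w=80) → Operator Q
  V at 33 (w=450) → Operator Q
  X at 39 (w=30) → Operator Q
  P at 47 (w=80) → Operator Q
  T at 57 (w=7) → Operator Q
  R at 58 (w=70) → Operator Q
  U at 59 (w=350) → Operator Q
Operator P captures 320; Operator Q captures 1067.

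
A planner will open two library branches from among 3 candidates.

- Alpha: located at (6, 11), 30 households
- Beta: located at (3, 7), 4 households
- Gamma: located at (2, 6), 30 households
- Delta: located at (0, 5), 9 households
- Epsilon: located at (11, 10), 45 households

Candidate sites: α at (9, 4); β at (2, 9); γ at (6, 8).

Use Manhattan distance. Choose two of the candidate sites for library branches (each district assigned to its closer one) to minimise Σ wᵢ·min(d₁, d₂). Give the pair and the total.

Evaluate every pair (each demand assigned to the nearer of the two):
  {β, γ}: total = 561
  {α, γ}: total = 682
  {α, β}: total = 696
Best pair: {β, γ} with total 561.

{β, γ}, total 561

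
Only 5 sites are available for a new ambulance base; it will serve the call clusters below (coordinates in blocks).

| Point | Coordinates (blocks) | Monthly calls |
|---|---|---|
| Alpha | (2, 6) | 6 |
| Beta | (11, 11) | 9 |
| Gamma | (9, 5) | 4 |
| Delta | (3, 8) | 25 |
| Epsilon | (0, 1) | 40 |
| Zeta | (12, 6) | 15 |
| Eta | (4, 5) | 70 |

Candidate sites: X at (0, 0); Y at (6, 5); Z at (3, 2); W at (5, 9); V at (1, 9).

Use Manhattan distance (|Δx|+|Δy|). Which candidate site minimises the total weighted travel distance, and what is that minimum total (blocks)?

Y, total 936 blocks

Total weighted distance at each candidate:
  X (0, 0): total = 1517
  Y (6, 5): total = 936
  Z (3, 2): total = 1004
  W (5, 9): total = 1235
  V (1, 9): total = 1315
Minimum is at Y with total 936 blocks.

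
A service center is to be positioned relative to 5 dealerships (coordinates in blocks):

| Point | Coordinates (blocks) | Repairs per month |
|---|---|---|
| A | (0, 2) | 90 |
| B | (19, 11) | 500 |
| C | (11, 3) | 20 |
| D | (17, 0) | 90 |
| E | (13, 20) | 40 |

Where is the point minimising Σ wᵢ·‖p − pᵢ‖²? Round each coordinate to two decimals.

(15.91, 8.84)

The minimiser of Σwᵢ‖p−pᵢ‖² is the weighted centroid p* = (Σwᵢpᵢ)/(Σwᵢ).
Σwᵢ = 740.
Σwᵢxᵢ = 90·0 + 500·19 + 20·11 + 90·17 + 40·13 = 11770.
Σwᵢyᵢ = 90·2 + 500·11 + 20·3 + 90·0 + 40·20 = 6540.
x* = 11770/740 = 15.91, y* = 6540/740 = 8.84.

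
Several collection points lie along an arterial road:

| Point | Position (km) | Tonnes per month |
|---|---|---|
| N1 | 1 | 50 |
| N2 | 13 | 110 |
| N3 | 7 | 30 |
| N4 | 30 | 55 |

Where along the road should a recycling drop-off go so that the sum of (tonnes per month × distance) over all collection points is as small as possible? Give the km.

x = 13

For a sum of weighted absolute distances on a line, the optimum is the weighted median (not the mean). Total weight W = 245; half-weight = 122.5.
Sort by position and accumulate weight:
  km 1 (N1, w=50) → cum 50
  km 7 (N3, w=30) → cum 80
  km 13 (N2, w=110) → cum 190  ≥ 122.5 → median here
  km 30 (N4, w=55) → cum 245
Optimal location: km 13.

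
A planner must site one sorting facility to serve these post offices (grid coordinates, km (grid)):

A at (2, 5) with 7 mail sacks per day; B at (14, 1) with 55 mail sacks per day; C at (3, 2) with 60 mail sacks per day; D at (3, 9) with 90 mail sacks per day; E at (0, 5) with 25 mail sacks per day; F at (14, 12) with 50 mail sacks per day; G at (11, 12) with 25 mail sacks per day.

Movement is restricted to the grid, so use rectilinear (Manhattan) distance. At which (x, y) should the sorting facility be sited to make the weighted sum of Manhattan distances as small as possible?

(3, 9)

Manhattan distance separates: Σwᵢ(|x−xᵢ|+|y−yᵢ|) = Σwᵢ|x−xᵢ| + Σwᵢ|y−yᵢ|, so x and y are optimised independently as 1-D weighted medians.
Total weight W = 312; half = 156.
x-coordinate, sorted with cumulative weight:
  x=0 (E, w=25) cum 25
  x=2 (A, w=7) cum 32
  x=3 (C, w=60) cum 92
  x=3 (D, w=90) cum 182  ← median
  x=11 (G, w=25) cum 207
  x=14 (B, w=55) cum 262
  x=14 (F, w=50) cum 312
⇒ x* = 3
y-coordinate, sorted with cumulative weight:
  y=1 (B, w=55) cum 55
  y=2 (C, w=60) cum 115
  y=5 (A, w=7) cum 122
  y=5 (E, w=25) cum 147
  y=9 (D, w=90) cum 237  ← median
  y=12 (F, w=50) cum 287
  y=12 (G, w=25) cum 312
⇒ y* = 9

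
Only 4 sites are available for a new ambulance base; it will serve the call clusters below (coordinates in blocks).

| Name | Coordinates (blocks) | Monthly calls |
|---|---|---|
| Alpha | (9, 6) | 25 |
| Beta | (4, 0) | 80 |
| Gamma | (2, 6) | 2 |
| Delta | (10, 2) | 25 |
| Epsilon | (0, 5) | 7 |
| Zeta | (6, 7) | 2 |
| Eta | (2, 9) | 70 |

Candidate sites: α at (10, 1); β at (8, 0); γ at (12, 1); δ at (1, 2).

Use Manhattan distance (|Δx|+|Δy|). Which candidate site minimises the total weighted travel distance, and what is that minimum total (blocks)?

δ, total 1543 blocks

Total weighted distance at each candidate:
  α (10, 1): total = 1999
  β (8, 0): total = 1778
  γ (12, 1): total = 2421
  δ (1, 2): total = 1543
Minimum is at δ with total 1543 blocks.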